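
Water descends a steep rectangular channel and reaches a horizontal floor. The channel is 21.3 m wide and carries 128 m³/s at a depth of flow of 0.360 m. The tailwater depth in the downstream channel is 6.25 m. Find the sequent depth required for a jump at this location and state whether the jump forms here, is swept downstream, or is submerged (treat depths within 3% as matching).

y₂ = 4.35 m; the jump is submerged

q = Q/b = 128/21.3 = 6.01 m²/s; V₁ = q/y₁ = 16.7 m/s. Fr₁ = V₁/√(g·y₁) = 8.88.
By Bélanger, y₂/y₁ = ½[√(1 + 8Fr₁²) − 1] = ½[√632.2 − 1] = 12.1.
y₂ = 12.1 × 0.360 = 4.35 m.
Tailwater y_tw = 6.25 m: y_tw > y₂, so the jump is submerged.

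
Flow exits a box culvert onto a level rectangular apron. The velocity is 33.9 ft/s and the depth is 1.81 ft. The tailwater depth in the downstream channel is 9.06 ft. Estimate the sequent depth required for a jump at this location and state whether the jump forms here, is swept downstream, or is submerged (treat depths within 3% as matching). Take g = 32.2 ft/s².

Fr₁ = V₁/√(g·y₁) = 33.9/√(32.2×1.81) = 4.44.
By Bélanger, y₂/y₁ = ½[√(1 + 8Fr₁²) − 1] = ½[√158.7 − 1] = 5.80.
y₂ = 5.80 × 1.81 = 10.5 ft.
Tailwater y_tw = 9.06 ft: y_tw < y₂, so the jump is swept downstream.

y₂ = 10.5 ft; the jump is swept downstream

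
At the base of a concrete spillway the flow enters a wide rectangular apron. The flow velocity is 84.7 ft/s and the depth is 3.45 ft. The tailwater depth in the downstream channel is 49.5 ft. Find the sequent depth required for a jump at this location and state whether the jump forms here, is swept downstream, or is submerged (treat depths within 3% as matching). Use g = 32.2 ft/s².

y₂ = 37.5 ft; the jump is submerged

Fr₁ = V₁/√(g·y₁) = 84.7/√(32.2×3.45) = 8.04.
Sequent-depth ratio: y₂/y₁ = ½[√(1 + 8Fr₁²) − 1] = ½[√517.6 − 1] = 10.9.
y₂ = 10.9 × 3.45 = 37.5 ft.
Tailwater y_tw = 49.5 ft: y_tw > y₂, so the jump is submerged.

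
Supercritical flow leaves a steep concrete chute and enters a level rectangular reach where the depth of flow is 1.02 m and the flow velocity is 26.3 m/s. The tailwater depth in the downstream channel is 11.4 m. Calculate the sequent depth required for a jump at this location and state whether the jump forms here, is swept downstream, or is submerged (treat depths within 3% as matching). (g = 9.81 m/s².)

Fr₁ = V₁/√(g·y₁) = 26.3/√(9.81×1.02) = 8.31.
Conjugate-depth relation: y₂/y₁ = ½[√(1 + 8Fr₁²) − 1] = ½[√554.0 − 1] = 11.3.
y₂ = 11.3 × 1.02 = 11.5 m.
Tailwater y_tw = 11.4 m: y_tw ≈ y₂, so the jump forms here.

y₂ = 11.5 m; the jump forms here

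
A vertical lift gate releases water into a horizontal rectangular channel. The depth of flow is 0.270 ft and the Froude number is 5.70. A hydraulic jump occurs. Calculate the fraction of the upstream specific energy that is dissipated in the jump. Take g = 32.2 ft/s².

ΔE/E₁ = 0.544 (54.4%)

Fr₁ = 5.70 (given).
By Bélanger, y₂/y₁ = ½[√(1 + 8Fr₁²) − 1] = ½[√260.9 − 1] = 7.58.
y₂ = 7.58 × 0.270 = 2.05 ft.
E₁ = y₁(1 + Fr₁²/2) = 0.270×(1 + 5.70²/2) = 4.66 ft. ΔE = (y₂ − y₁)³/(4y₁y₂) = 2.53 ft. ΔE/E₁ = 2.53/4.66 = 0.544.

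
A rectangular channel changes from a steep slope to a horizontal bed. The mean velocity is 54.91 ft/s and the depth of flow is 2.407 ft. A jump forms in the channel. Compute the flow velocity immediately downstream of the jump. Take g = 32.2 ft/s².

Fr₁ = V₁/√(g·y₁) = 54.91/√(32.2×2.407) = 6.237.
Sequent-depth ratio: y₂/y₁ = ½[√(1 + 8Fr₁²) − 1] = ½[√312.22 − 1] = 8.335.
y₂ = 8.335 × 2.407 = 20.06 ft.
q = V₁·y₁ = 54.91 × 2.407 = 132.2 ft²/s.
V₂ = q/y₂ = 132.2/20.06 = 6.588 ft/s.

V₂ = 6.588 ft/s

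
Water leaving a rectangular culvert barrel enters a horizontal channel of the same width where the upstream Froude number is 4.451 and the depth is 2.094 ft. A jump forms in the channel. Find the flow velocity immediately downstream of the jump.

Fr₁ = 4.451 (given).
Conjugate-depth relation: y₂/y₁ = ½[√(1 + 8Fr₁²) − 1] = ½[√159.49 − 1] = 5.814.
y₂ = 5.814 × 2.094 = 12.18 ft.
V₁ = Fr₁·√(g·y₁) = 4.451×√(32.2×2.094) = 36.55 ft/s; q = V₁·y₁ = 76.53 ft²/s.
V₂ = q/y₂ = 76.53/12.18 = 6.286 ft/s.

V₂ = 6.286 ft/s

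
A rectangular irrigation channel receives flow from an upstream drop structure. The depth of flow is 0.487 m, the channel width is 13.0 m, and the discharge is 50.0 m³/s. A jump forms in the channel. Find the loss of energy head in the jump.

ΔE = 1.26 m

q = Q/b = 50.0/13.0 = 3.85 m²/s; V₁ = q/y₁ = 7.90 m/s. Fr₁ = V₁/√(g·y₁) = 3.61.
Conjugate-depth relation: y₂/y₁ = ½[√(1 + 8Fr₁²) − 1] = ½[√105.4 − 1] = 4.63.
y₂ = 4.63 × 0.487 = 2.26 m.
Head loss: ΔE = (y₂ − y₁)³/(4y₁y₂) = (2.26 − 0.487)³/(4×0.487×2.26) = 5.54/4.40 = 1.26 m.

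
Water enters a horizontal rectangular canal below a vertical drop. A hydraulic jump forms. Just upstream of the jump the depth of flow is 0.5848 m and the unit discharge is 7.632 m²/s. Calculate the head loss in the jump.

V₁ = q/y₁ = 7.632/0.5848 = 13.05 m/s. Fr₁ = V₁/√(g·y₁) = 13.05/√(9.81×0.5848) = 5.449.
By Bélanger, y₂/y₁ = ½[√(1 + 8Fr₁²) − 1] = ½[√238.51 − 1] = 7.222.
y₂ = 7.222 × 0.5848 = 4.223 m.
Head loss: ΔE = (y₂ − y₁)³/(4y₁y₂) = (4.223 − 0.5848)³/(4×0.5848×4.223) = 48.17/9.879 = 4.876 m.

ΔE = 4.876 m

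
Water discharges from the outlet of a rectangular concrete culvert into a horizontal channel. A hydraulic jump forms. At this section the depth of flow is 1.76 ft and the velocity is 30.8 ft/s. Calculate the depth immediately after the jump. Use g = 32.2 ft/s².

y₂ = 9.34 ft

Fr₁ = V₁/√(g·y₁) = 30.8/√(32.2×1.76) = 4.09.
Conjugate-depth relation: y₂/y₁ = ½[√(1 + 8Fr₁²) − 1] = ½[√134.9 − 1] = 5.31.
y₂ = 5.31 × 1.76 = 9.34 ft.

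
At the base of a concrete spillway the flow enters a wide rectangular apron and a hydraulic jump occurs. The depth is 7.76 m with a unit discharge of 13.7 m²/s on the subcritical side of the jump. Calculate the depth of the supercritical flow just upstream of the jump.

y₁ = 0.591 m

V₂ = q/y₂ = 13.7/7.76 = 1.77 m/s; Fr₂ = V₂/√(g·y₂) = 0.202.
The Bélanger relation is symmetric: y₁/y₂ = ½[√(1 + 8Fr₂²) − 1] = ½[√1.328 − 1] = 0.0761.
y₁ = 0.0761 × 7.76 = 0.591 m.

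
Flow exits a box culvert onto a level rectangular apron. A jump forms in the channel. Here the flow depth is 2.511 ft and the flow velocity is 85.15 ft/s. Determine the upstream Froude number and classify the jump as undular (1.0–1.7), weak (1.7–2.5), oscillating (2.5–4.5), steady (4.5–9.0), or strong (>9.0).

Fr₁ = 9.470; strong jump

Fr₁ = V₁/√(g·y₁) = 85.15/√(32.2×2.511) = 9.470.
Fr₁ = 9.470 lies in the strong range.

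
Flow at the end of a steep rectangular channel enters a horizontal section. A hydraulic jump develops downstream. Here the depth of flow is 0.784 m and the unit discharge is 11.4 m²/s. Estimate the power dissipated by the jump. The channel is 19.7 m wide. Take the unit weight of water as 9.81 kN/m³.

V₁ = q/y₁ = 11.4/0.784 = 14.5 m/s. Fr₁ = V₁/√(g·y₁) = 14.5/√(9.81×0.784) = 5.24.
By Bélanger, y₂/y₁ = ½[√(1 + 8Fr₁²) − 1] = ½[√220.9 − 1] = 6.93.
y₂ = 6.93 × 0.784 = 5.43 m.
Head loss: ΔE = (y₂ − y₁)³/(4y₁y₂) = (5.43 − 0.784)³/(4×0.784×5.43) = 101/17.0 = 5.90 m.
Q = q·b = 11.4 × 19.7 = 225 m³/s. P = γ·Q·ΔE = 9.81 × 225 × 5.90 = 13002 kW.

P = 13002 kW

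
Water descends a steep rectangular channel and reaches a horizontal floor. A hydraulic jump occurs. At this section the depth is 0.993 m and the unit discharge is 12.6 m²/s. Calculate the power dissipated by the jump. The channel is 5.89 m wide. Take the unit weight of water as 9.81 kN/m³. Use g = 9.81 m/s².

V₁ = q/y₁ = 12.6/0.993 = 12.7 m/s. Fr₁ = V₁/√(g·y₁) = 12.7/√(9.81×0.993) = 4.07.
By Bélanger, y₂/y₁ = ½[√(1 + 8Fr₁²) − 1] = ½[√133.2 − 1] = 5.27.
y₂ = 5.27 × 0.993 = 5.23 m.
Head loss: ΔE = (y₂ − y₁)³/(4y₁y₂) = (5.23 − 0.993)³/(4×0.993×5.23) = 76.3/20.8 = 3.67 m.
Q = q·b = 12.6 × 5.89 = 74.2 m³/s. P = γ·Q·ΔE = 9.81 × 74.2 × 3.67 = 2672 kW.

P = 2672 kW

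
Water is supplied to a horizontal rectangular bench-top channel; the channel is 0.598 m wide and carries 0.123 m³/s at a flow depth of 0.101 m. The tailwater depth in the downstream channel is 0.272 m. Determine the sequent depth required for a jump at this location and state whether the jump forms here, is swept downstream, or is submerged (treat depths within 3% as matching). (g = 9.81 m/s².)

y₂ = 0.246 m; the jump is submerged

q = Q/b = 0.123/0.598 = 0.206 m²/s; V₁ = q/y₁ = 2.04 m/s. Fr₁ = V₁/√(g·y₁) = 2.05.
Conjugate-depth relation: y₂/y₁ = ½[√(1 + 8Fr₁²) − 1] = ½[√34.49 − 1] = 2.44.
y₂ = 2.44 × 0.101 = 0.246 m.
Tailwater y_tw = 0.272 m: y_tw > y₂, so the jump is submerged.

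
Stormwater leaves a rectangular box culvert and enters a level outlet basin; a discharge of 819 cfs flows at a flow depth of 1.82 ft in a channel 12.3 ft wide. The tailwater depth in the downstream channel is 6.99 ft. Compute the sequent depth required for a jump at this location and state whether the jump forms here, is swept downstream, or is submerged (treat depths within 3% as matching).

q = Q/b = 819/12.3 = 66.6 ft²/s; V₁ = q/y₁ = 36.6 ft/s. Fr₁ = V₁/√(g·y₁) = 4.78.
From the momentum equation for a rectangular channel, y₂/y₁ = ½[√(1 + 8Fr₁²) − 1] = ½[√183.7 − 1] = 6.28.
y₂ = 6.28 × 1.82 = 11.4 ft.
Tailwater y_tw = 6.99 ft: y_tw < y₂, so the jump is swept downstream.

y₂ = 11.4 ft; the jump is swept downstream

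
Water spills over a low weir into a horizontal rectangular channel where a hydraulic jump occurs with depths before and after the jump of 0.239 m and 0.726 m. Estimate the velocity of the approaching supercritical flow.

For a rectangular channel the momentum equation gives q² = ½·g·y₁·y₂·(y₁ + y₂) = ½×9.81×0.239×0.726×0.965 = 0.821.
q = √0.821 = 0.906 m²/s.
V₁ = q/y₁ = 0.906/0.239 = 3.79 m/s.

V₁ = 3.79 m/s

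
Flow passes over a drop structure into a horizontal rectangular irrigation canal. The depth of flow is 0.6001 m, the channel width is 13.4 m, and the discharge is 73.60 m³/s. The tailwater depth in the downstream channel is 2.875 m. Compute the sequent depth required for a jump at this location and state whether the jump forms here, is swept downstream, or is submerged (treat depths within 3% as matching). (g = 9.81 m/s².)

y₂ = 2.915 m; the jump forms here

q = Q/b = 73.60/13.4 = 5.493 m²/s; V₁ = q/y₁ = 9.153 m/s. Fr₁ = V₁/√(g·y₁) = 3.772.
By Bélanger, y₂/y₁ = ½[√(1 + 8Fr₁²) − 1] = ½[√114.84 − 1] = 4.858.
y₂ = 4.858 × 0.6001 = 2.915 m.
Tailwater y_tw = 2.875 m: y_tw ≈ y₂, so the jump forms here.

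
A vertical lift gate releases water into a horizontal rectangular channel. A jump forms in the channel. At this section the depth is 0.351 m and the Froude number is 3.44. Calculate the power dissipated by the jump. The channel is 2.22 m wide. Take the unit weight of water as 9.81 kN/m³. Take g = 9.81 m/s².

Fr₁ = 3.44 (given).
Sequent-depth ratio: y₂/y₁ = ½[√(1 + 8Fr₁²) − 1] = ½[√95.67 − 1] = 4.39.
y₂ = 4.39 × 0.351 = 1.54 m.
V₁ = Fr₁·√(g·y₁) = 3.44×√(9.81×0.351) = 6.38 m/s; q = V₁·y₁ = 2.24 m²/s. V₂ = q/y₂ = 2.24/1.54 = 1.45 m/s. E₁ = y₁ + V₁²/2g = 2.43 m; E₂ = y₂ + V₂²/2g = 1.65 m. ΔE = E₁ − E₂ = 0.779 m.
Q = q·b = 2.24 × 2.22 = 4.97 m³/s. P = γ·Q·ΔE = 9.81 × 4.97 × 0.779 = 38.0 kW.

P = 38.0 kW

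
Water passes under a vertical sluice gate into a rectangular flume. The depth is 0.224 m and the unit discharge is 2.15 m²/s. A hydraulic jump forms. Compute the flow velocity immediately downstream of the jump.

V₂ = 1.11 m/s

V₁ = q/y₁ = 2.15/0.224 = 9.60 m/s. Fr₁ = V₁/√(g·y₁) = 9.60/√(9.81×0.224) = 6.47.
Sequent-depth ratio: y₂/y₁ = ½[√(1 + 8Fr₁²) − 1] = ½[√336.4 − 1] = 8.67.
y₂ = 8.67 × 0.224 = 1.94 m.
V₂ = q/y₂ = 2.15/1.94 = 1.11 m/s.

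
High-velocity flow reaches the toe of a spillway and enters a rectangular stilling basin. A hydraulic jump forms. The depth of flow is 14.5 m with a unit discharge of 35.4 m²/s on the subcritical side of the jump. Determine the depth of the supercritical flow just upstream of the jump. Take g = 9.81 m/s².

y₁ = 1.13 m

V₂ = q/y₂ = 35.4/14.5 = 2.44 m/s; Fr₂ = V₂/√(g·y₂) = 0.205.
Applying the sequent-depth relation in reverse, y₁/y₂ = ½[√(1 + 8Fr₂²) − 1] = ½[√1.335 − 1] = 0.0778.
y₁ = 0.0778 × 14.5 = 1.13 m.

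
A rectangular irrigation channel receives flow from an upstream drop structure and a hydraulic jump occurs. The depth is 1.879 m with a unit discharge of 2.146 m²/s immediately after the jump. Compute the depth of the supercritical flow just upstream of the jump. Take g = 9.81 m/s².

V₂ = q/y₂ = 2.146/1.879 = 1.142 m/s; Fr₂ = V₂/√(g·y₂) = 0.2660.
Since the conjugate-depth ratio holds either way, y₁/y₂ = ½[√(1 + 8Fr₂²) − 1] = ½[√1.5661 − 1] = 0.1257.
y₁ = 0.1257 × 1.879 = 0.2362 m.

y₁ = 0.2362 m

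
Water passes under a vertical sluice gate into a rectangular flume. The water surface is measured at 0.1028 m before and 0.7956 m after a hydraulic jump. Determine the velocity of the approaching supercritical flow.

For a rectangular channel the momentum equation gives q² = ½·g·y₁·y₂·(y₁ + y₂) = ½×9.81×0.1028×0.7956×0.8984 = 0.3604.
q = √0.3604 = 0.6003 m²/s.
V₁ = q/y₁ = 0.6003/0.1028 = 5.840 m/s.

V₁ = 5.840 m/s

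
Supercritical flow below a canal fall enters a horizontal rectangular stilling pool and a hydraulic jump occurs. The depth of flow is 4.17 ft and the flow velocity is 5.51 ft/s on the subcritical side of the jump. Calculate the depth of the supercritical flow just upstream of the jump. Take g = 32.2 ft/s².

Fr₂ = V₂/√(g·y₂) = 5.51/√(32.2×4.17) = 0.476.
The Bélanger relation is symmetric: y₁/y₂ = ½[√(1 + 8Fr₂²) − 1] = ½[√2.809 − 1] = 0.338.
y₁ = 0.338 × 4.17 = 1.41 ft.

y₁ = 1.41 ft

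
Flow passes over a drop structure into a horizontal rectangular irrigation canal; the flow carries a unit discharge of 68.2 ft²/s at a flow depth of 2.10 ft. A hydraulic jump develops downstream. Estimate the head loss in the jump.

V₁ = q/y₁ = 68.2/2.10 = 32.5 ft/s. Fr₁ = V₁/√(g·y₁) = 32.5/√(32.2×2.10) = 3.95.
By Bélanger, y₂/y₁ = ½[√(1 + 8Fr₁²) − 1] = ½[√125.8 − 1] = 5.11.
y₂ = 5.11 × 2.10 = 10.7 ft.
V₂ = q/y₂ = 68.2/10.7 = 6.36 ft/s. E₁ = y₁ + V₁²/2g = 18.5 ft; E₂ = y₂ + V₂²/2g = 11.4 ft. ΔE = E₁ − E₂ = 7.12 ft.

ΔE = 7.12 ft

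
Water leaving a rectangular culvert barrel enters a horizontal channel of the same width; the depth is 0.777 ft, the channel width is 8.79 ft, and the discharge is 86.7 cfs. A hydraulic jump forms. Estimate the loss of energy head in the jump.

q = Q/b = 86.7/8.79 = 9.86 ft²/s; V₁ = q/y₁ = 12.7 ft/s. Fr₁ = V₁/√(g·y₁) = 2.54.
Bélanger equation: y₂/y₁ = ½[√(1 + 8Fr₁²) − 1] = ½[√52.53 − 1] = 3.12.
y₂ = 3.12 × 0.777 = 2.43 ft.
Head loss: ΔE = (y₂ − y₁)³/(4y₁y₂) = (2.43 − 0.777)³/(4×0.777×2.43) = 4.49/7.54 = 0.596 ft.

ΔE = 0.596 ft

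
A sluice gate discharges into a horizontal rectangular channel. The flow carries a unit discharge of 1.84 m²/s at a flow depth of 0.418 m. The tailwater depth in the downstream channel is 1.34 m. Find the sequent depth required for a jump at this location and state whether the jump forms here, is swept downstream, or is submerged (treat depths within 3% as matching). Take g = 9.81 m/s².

y₂ = 1.09 m; the jump is submerged

V₁ = q/y₁ = 1.84/0.418 = 4.40 m/s. Fr₁ = V₁/√(g·y₁) = 4.40/√(9.81×0.418) = 2.17.
Bélanger equation: y₂/y₁ = ½[√(1 + 8Fr₁²) − 1] = ½[√38.80 − 1] = 2.61.
y₂ = 2.61 × 0.418 = 1.09 m.
Tailwater y_tw = 1.34 m: y_tw > y₂, so the jump is submerged.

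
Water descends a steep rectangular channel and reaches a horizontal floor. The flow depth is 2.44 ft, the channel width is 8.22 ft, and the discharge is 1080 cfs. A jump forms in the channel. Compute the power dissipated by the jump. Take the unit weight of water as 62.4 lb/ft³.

P = 3308 hp

q = Q/b = 1080/8.22 = 131 ft²/s; V₁ = q/y₁ = 53.8 ft/s. Fr₁ = V₁/√(g·y₁) = 6.07.
By Bélanger, y₂/y₁ = ½[√(1 + 8Fr₁²) − 1] = ½[√296.2 − 1] = 8.11.
y₂ = 8.11 × 2.44 = 19.8 ft.
Head loss: ΔE = (y₂ − y₁)³/(4y₁y₂) = (19.8 − 2.44)³/(4×2.44×19.8) = 5212/193 = 27.0 ft.
P = γ·Q·ΔE/550 = 62.4 × 1080 × 27.0 / 550 = 3308 hp.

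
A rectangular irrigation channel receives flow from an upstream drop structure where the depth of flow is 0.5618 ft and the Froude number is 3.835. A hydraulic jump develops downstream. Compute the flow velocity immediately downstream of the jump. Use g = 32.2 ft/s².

Fr₁ = 3.835 (given).
Bélanger equation: y₂/y₁ = ½[√(1 + 8Fr₁²) − 1] = ½[√118.66 − 1] = 4.947.
y₂ = 4.947 × 0.5618 = 2.779 ft.
V₁ = Fr₁·√(g·y₁) = 3.835×√(32.2×0.5618) = 16.31 ft/s; q = V₁·y₁ = 9.164 ft²/s.
V₂ = q/y₂ = 9.164/2.779 = 3.298 ft/s.

V₂ = 3.298 ft/s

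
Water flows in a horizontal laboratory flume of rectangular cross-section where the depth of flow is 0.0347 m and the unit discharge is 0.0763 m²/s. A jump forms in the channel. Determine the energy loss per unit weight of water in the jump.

ΔE = 0.102 m

V₁ = q/y₁ = 0.0763/0.0347 = 2.20 m/s. Fr₁ = V₁/√(g·y₁) = 2.20/√(9.81×0.0347) = 3.77.
From the momentum equation for a rectangular channel, y₂/y₁ = ½[√(1 + 8Fr₁²) − 1] = ½[√114.6 − 1] = 4.85.
y₂ = 4.85 × 0.0347 = 0.168 m.
V₂ = q/y₂ = 0.0763/0.168 = 0.453 m/s. E₁ = y₁ + V₁²/2g = 0.281 m; E₂ = y₂ + V₂²/2g = 0.179 m. ΔE = E₁ − E₂ = 0.102 m.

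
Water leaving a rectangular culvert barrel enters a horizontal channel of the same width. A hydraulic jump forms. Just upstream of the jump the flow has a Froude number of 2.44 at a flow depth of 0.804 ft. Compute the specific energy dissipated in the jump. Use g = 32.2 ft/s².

Fr₁ = 2.44 (given).
From the momentum equation for a rectangular channel, y₂/y₁ = ½[√(1 + 8Fr₁²) − 1] = ½[√48.63 − 1] = 2.99.
y₂ = 2.99 × 0.804 = 2.40 ft.
Head loss: ΔE = (y₂ − y₁)³/(4y₁y₂) = (2.40 − 0.804)³/(4×0.804×2.40) = 4.08/7.72 = 0.528 ft.

ΔE = 0.528 ft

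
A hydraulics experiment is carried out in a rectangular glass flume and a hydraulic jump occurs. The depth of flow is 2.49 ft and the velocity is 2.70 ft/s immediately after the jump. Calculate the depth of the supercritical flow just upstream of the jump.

y₁ = 0.391 ft

Fr₂ = V₂/√(g·y₂) = 2.70/√(32.2×2.49) = 0.302.
Applying the sequent-depth relation in reverse, y₁/y₂ = ½[√(1 + 8Fr₂²) − 1] = ½[√1.727 − 1] = 0.157.
y₁ = 0.157 × 2.49 = 0.391 ft.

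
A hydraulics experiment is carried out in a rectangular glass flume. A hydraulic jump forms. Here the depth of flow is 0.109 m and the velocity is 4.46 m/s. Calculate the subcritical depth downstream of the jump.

Fr₁ = V₁/√(g·y₁) = 4.46/√(9.81×0.109) = 4.31.
Conjugate-depth relation: y₂/y₁ = ½[√(1 + 8Fr₁²) − 1] = ½[√149.8 − 1] = 5.62.
y₂ = 5.62 × 0.109 = 0.613 m.

y₂ = 0.613 m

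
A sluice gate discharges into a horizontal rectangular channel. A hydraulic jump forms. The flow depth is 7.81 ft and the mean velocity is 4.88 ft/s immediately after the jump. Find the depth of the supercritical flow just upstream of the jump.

y₁ = 1.27 ft

Fr₂ = V₂/√(g·y₂) = 4.88/√(32.2×7.81) = 0.308.
From the momentum equation (using Fr₂), y₁/y₂ = ½[√(1 + 8Fr₂²) − 1] = ½[√1.758 − 1] = 0.163.
y₁ = 0.163 × 7.81 = 1.27 ft.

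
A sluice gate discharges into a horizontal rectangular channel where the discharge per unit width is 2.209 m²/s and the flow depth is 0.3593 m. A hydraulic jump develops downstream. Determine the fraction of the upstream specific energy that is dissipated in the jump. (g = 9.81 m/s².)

ΔE/E₁ = 0.298 (29.8%)

V₁ = q/y₁ = 2.209/0.3593 = 6.148 m/s. Fr₁ = V₁/√(g·y₁) = 6.148/√(9.81×0.3593) = 3.275.
From the momentum equation for a rectangular channel, y₂/y₁ = ½[√(1 + 8Fr₁²) − 1] = ½[√86.791 − 1] = 4.158.
y₂ = 4.158 × 0.3593 = 1.494 m.
E₁ = y₁ + V₁²/2g = 2.286 m. ΔE = (y₂ − y₁)³/(4y₁y₂) = 0.6804 m. ΔE/E₁ = 0.6804/2.286 = 0.298.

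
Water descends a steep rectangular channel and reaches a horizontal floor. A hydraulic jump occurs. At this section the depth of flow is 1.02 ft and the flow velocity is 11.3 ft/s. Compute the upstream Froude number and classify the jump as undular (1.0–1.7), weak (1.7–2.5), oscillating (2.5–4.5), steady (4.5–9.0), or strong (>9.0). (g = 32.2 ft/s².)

Fr₁ = V₁/√(g·y₁) = 11.3/√(32.2×1.02) = 1.97.
Fr₁ = 1.97 lies in the weak range.

Fr₁ = 1.97; weak jump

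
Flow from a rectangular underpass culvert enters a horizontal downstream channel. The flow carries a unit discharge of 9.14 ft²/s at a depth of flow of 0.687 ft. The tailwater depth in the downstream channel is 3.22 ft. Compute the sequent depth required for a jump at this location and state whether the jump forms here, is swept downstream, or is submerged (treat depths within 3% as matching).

y₂ = 2.43 ft; the jump is submerged

V₁ = q/y₁ = 9.14/0.687 = 13.3 ft/s. Fr₁ = V₁/√(g·y₁) = 13.3/√(32.2×0.687) = 2.83.
From the momentum equation for a rectangular channel, y₂/y₁ = ½[√(1 + 8Fr₁²) − 1] = ½[√65.01 − 1] = 3.53.
y₂ = 3.53 × 0.687 = 2.43 ft.
Tailwater y_tw = 3.22 ft: y_tw > y₂, so the jump is submerged.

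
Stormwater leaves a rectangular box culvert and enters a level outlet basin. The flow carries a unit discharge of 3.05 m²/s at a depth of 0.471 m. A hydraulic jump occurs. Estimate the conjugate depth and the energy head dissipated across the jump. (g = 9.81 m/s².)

V₁ = q/y₁ = 3.05/0.471 = 6.48 m/s. Fr₁ = V₁/√(g·y₁) = 6.48/√(9.81×0.471) = 3.01.
By Bélanger, y₂/y₁ = ½[√(1 + 8Fr₁²) − 1] = ½[√73.60 − 1] = 3.79.
y₂ = 3.79 × 0.471 = 1.78 m.
Head loss: ΔE = (y₂ − y₁)³/(4y₁y₂) = (1.78 − 0.471)³/(4×0.471×1.78) = 2.27/3.36 = 0.675 m.

y₂ = 1.78 m; ΔE = 0.675 m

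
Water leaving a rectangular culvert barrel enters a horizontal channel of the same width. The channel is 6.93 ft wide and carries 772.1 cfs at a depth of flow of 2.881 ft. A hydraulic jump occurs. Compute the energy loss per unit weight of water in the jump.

ΔE = 10.26 ft

q = Q/b = 772.1/6.93 = 111.4 ft²/s; V₁ = q/y₁ = 38.67 ft/s. Fr₁ = V₁/√(g·y₁) = 4.015.
By Bélanger, y₂/y₁ = ½[√(1 + 8Fr₁²) − 1] = ½[√129.97 − 1] = 5.200.
y₂ = 5.200 × 2.881 = 14.98 ft.
Head loss: ΔE = (y₂ − y₁)³/(4y₁y₂) = (14.98 − 2.881)³/(4×2.881×14.98) = 1772/172.6 = 10.26 ft.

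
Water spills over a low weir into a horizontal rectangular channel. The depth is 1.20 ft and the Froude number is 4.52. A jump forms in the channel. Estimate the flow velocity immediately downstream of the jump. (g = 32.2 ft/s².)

Fr₁ = 4.52 (given).
By Bélanger, y₂/y₁ = ½[√(1 + 8Fr₁²) − 1] = ½[√164.4 − 1] = 5.91.
y₂ = 5.91 × 1.20 = 7.09 ft.
V₁ = Fr₁·√(g·y₁) = 4.52×√(32.2×1.20) = 28.1 ft/s; q = V₁·y₁ = 33.7 ft²/s.
V₂ = q/y₂ = 33.7/7.09 = 4.75 ft/s.

V₂ = 4.75 ft/s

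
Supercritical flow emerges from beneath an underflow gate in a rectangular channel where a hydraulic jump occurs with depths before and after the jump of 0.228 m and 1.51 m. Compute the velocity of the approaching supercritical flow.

For a rectangular channel the momentum equation gives q² = ½·g·y₁·y₂·(y₁ + y₂) = ½×9.81×0.228×1.51×1.74 = 2.93.
q = √2.93 = 1.71 m²/s.
V₁ = q/y₁ = 1.71/0.228 = 7.51 m/s.

V₁ = 7.51 m/s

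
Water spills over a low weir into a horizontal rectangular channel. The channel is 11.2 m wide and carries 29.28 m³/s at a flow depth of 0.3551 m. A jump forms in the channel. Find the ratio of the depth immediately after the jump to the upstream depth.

q = Q/b = 29.28/11.2 = 2.614 m²/s; V₁ = q/y₁ = 7.362 m/s. Fr₁ = V₁/√(g·y₁) = 3.945.
Conjugate-depth relation: y₂/y₁ = ½[√(1 + 8Fr₁²) − 1] = ½[√125.47 − 1] = 5.101.

y₂/y₁ = 5.101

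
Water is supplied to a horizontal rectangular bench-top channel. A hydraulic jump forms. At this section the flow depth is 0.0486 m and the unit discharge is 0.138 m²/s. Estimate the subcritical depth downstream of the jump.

V₁ = q/y₁ = 0.138/0.0486 = 2.84 m/s. Fr₁ = V₁/√(g·y₁) = 2.84/√(9.81×0.0486) = 4.11.
Conjugate-depth relation: y₂/y₁ = ½[√(1 + 8Fr₁²) − 1] = ½[√136.3 − 1] = 5.34.
y₂ = 5.34 × 0.0486 = 0.259 m.

y₂ = 0.259 m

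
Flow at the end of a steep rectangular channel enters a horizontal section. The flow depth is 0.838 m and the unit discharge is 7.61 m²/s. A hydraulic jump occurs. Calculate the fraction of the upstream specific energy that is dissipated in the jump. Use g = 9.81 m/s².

ΔE/E₁ = 0.282 (28.2%)

V₁ = q/y₁ = 7.61/0.838 = 9.08 m/s. Fr₁ = V₁/√(g·y₁) = 9.08/√(9.81×0.838) = 3.17.
Conjugate-depth relation: y₂/y₁ = ½[√(1 + 8Fr₁²) − 1] = ½[√81.25 − 1] = 4.01.
y₂ = 4.01 × 0.838 = 3.36 m.
E₁ = y₁ + V₁²/2g = 5.04 m. ΔE = (y₂ − y₁)³/(4y₁y₂) = 1.42 m. ΔE/E₁ = 1.42/5.04 = 0.282.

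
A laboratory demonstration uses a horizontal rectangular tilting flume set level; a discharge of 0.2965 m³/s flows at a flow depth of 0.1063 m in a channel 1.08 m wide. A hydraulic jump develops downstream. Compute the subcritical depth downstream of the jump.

q = Q/b = 0.2965/1.08 = 0.2745 m²/s; V₁ = q/y₁ = 2.583 m/s. Fr₁ = V₁/√(g·y₁) = 2.529.
Sequent-depth ratio: y₂/y₁ = ½[√(1 + 8Fr₁²) − 1] = ½[√52.171 − 1] = 3.111.
y₂ = 3.111 × 0.1063 = 0.3307 m.

y₂ = 0.3307 m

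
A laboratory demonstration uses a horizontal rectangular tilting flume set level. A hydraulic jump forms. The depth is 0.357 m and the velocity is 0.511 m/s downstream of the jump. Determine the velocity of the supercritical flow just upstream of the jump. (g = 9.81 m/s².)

V₁ = 3.88 m/s

Fr₂ = V₂/√(g·y₂) = 0.511/√(9.81×0.357) = 0.273.
From the momentum equation (using Fr₂), y₁/y₂ = ½[√(1 + 8Fr₂²) − 1] = ½[√1.596 − 1] = 0.132.
y₁ = 0.132 × 0.357 = 0.0470 m.
V₁ = q/y₁ = 0.182/0.0470 = 3.88 m/s.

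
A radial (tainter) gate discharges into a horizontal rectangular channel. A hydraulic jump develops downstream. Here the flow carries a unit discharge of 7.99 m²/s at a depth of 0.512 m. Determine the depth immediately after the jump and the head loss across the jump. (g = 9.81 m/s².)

V₁ = q/y₁ = 7.99/0.512 = 15.6 m/s. Fr₁ = V₁/√(g·y₁) = 15.6/√(9.81×0.512) = 6.96.
Bélanger equation: y₂/y₁ = ½[√(1 + 8Fr₁²) − 1] = ½[√388.9 − 1] = 9.36.
y₂ = 9.36 × 0.512 = 4.79 m.
Head loss: ΔE = (y₂ − y₁)³/(4y₁y₂) = (4.79 − 0.512)³/(4×0.512×4.79) = 78.4/9.81 = 7.99 m.

y₂ = 4.79 m; ΔE = 7.99 m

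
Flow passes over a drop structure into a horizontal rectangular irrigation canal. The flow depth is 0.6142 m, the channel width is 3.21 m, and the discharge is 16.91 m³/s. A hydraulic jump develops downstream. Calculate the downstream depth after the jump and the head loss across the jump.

y₂ = 2.743 m; ΔE = 1.432 m

q = Q/b = 16.91/3.21 = 5.268 m²/s; V₁ = q/y₁ = 8.577 m/s. Fr₁ = V₁/√(g·y₁) = 3.494.
From the momentum equation for a rectangular channel, y₂/y₁ = ½[√(1 + 8Fr₁²) − 1] = ½[√98.672 − 1] = 4.467.
y₂ = 4.467 × 0.6142 = 2.743 m.
V₂ = q/y₂ = 5.268/2.743 = 1.920 m/s. E₁ = y₁ + V₁²/2g = 4.364 m; E₂ = y₂ + V₂²/2g = 2.931 m. ΔE = E₁ − E₂ = 1.432 m.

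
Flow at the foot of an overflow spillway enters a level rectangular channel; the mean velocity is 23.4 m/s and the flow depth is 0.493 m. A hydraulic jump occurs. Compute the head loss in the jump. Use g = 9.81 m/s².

Fr₁ = V₁/√(g·y₁) = 23.4/√(9.81×0.493) = 10.6.
From the momentum equation for a rectangular channel, y₂/y₁ = ½[√(1 + 8Fr₁²) − 1] = ½[√906.7 − 1] = 14.6.
y₂ = 14.6 × 0.493 = 7.18 m.
Head loss: ΔE = (y₂ − y₁)³/(4y₁y₂) = (7.18 − 0.493)³/(4×0.493×7.18) = 299/14.2 = 21.1 m.

ΔE = 21.1 m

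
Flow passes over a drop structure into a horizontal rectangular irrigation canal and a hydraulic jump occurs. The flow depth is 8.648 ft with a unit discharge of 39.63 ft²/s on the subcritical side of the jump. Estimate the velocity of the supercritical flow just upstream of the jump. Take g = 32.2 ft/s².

V₂ = q/y₂ = 39.63/8.648 = 4.583 ft/s; Fr₂ = V₂/√(g·y₂) = 0.2746.
Since the conjugate-depth ratio holds either way, y₁/y₂ = ½[√(1 + 8Fr₂²) − 1] = ½[√1.6033 − 1] = 0.1331.
y₁ = 0.1331 × 8.648 = 1.151 ft.
V₁ = q/y₁ = 39.63/1.151 = 34.43 ft/s.

V₁ = 34.43 ft/s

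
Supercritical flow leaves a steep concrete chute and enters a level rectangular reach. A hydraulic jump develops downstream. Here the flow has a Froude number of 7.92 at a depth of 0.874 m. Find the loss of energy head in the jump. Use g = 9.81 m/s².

ΔE = 18.7 m

Fr₁ = 7.92 (given).
Bélanger equation: y₂/y₁ = ½[√(1 + 8Fr₁²) − 1] = ½[√502.8 − 1] = 10.7.
y₂ = 10.7 × 0.874 = 9.36 m.
V₁ = Fr₁·√(g·y₁) = 7.92×√(9.81×0.874) = 23.2 m/s; q = V₁·y₁ = 20.3 m²/s. V₂ = q/y₂ = 20.3/9.36 = 2.16 m/s. E₁ = y₁ + V₁²/2g = 28.3 m; E₂ = y₂ + V₂²/2g = 9.60 m. ΔE = E₁ − E₂ = 18.7 m.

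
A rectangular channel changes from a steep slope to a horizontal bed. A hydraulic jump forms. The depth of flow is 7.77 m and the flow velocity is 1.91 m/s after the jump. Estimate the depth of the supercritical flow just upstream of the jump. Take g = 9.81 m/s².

Fr₂ = V₂/√(g·y₂) = 1.91/√(9.81×7.77) = 0.219.
Since the conjugate-depth ratio holds either way, y₁/y₂ = ½[√(1 + 8Fr₂²) − 1] = ½[√1.383 − 1] = 0.0880.
y₁ = 0.0880 × 7.77 = 0.684 m.

y₁ = 0.684 m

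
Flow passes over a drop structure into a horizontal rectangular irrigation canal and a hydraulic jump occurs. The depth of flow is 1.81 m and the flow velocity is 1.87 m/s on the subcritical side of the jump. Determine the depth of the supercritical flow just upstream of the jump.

Fr₂ = V₂/√(g·y₂) = 1.87/√(9.81×1.81) = 0.444.
Since the conjugate-depth ratio holds either way, y₁/y₂ = ½[√(1 + 8Fr₂²) − 1] = ½[√2.576 − 1] = 0.302.
y₁ = 0.302 × 1.81 = 0.547 m.

y₁ = 0.547 m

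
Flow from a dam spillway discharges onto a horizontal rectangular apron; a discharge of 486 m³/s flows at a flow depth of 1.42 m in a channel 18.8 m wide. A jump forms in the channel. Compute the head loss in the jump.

q = Q/b = 486/18.8 = 25.9 m²/s; V₁ = q/y₁ = 18.2 m/s. Fr₁ = V₁/√(g·y₁) = 4.88.
Sequent-depth ratio: y₂/y₁ = ½[√(1 + 8Fr₁²) − 1] = ½[√191.3 − 1] = 6.42.
y₂ = 6.42 × 1.42 = 9.11 m.
V₂ = q/y₂ = 25.9/9.11 = 2.84 m/s. E₁ = y₁ + V₁²/2g = 18.3 m; E₂ = y₂ + V₂²/2g = 9.52 m. ΔE = E₁ − E₂ = 8.79 m.

ΔE = 8.79 m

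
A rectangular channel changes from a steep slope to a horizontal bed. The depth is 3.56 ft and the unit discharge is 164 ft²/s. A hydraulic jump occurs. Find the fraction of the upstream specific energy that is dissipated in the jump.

ΔE/E₁ = 0.425 (42.5%)

V₁ = q/y₁ = 164/3.56 = 46.1 ft/s. Fr₁ = V₁/√(g·y₁) = 46.1/√(32.2×3.56) = 4.30.
By Bélanger, y₂/y₁ = ½[√(1 + 8Fr₁²) − 1] = ½[√149.1 − 1] = 5.61.
y₂ = 5.61 × 3.56 = 20.0 ft.
E₁ = y₁ + V₁²/2g = 36.5 ft. ΔE = (y₂ − y₁)³/(4y₁y₂) = 15.5 ft. ΔE/E₁ = 15.5/36.5 = 0.425.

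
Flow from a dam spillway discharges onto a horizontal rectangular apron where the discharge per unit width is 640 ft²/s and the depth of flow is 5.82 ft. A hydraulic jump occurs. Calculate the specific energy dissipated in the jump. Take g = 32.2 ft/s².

ΔE = 129 ft

V₁ = q/y₁ = 640/5.82 = 110 ft/s. Fr₁ = V₁/√(g·y₁) = 110/√(32.2×5.82) = 8.03.
Sequent-depth ratio: y₂/y₁ = ½[√(1 + 8Fr₁²) − 1] = ½[√517.2 − 1] = 10.9.
y₂ = 10.9 × 5.82 = 63.3 ft.
Head loss: ΔE = (y₂ − y₁)³/(4y₁y₂) = (63.3 − 5.82)³/(4×5.82×63.3) = 189612/1473 = 129 ft.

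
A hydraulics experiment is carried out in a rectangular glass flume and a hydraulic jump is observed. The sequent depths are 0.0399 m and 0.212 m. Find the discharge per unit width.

For a rectangular channel the momentum equation gives q² = ½·g·y₁·y₂·(y₁ + y₂) = ½×9.81×0.0399×0.212×0.252 = 0.0105.
q = √0.0105 = 0.102 m²/s.

q = 0.102 m²/s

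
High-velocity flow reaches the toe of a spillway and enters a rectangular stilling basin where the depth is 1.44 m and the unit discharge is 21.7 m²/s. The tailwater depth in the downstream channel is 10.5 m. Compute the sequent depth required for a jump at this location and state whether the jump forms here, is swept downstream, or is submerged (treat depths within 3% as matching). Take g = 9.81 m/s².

V₁ = q/y₁ = 21.7/1.44 = 15.1 m/s. Fr₁ = V₁/√(g·y₁) = 15.1/√(9.81×1.44) = 4.01.
Conjugate-depth relation: y₂/y₁ = ½[√(1 + 8Fr₁²) − 1] = ½[√129.6 − 1] = 5.19.
y₂ = 5.19 × 1.44 = 7.48 m.
Tailwater y_tw = 10.5 m: y_tw > y₂, so the jump is submerged.

y₂ = 7.48 m; the jump is submerged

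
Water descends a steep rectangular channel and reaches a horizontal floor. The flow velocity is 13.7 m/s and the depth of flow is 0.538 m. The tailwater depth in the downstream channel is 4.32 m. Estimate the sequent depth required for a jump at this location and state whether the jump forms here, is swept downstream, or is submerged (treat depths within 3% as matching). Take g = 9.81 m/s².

Fr₁ = V₁/√(g·y₁) = 13.7/√(9.81×0.538) = 5.96.
By Bélanger, y₂/y₁ = ½[√(1 + 8Fr₁²) − 1] = ½[√285.5 − 1] = 7.95.
y₂ = 7.95 × 0.538 = 4.28 m.
Tailwater y_tw = 4.32 m: y_tw ≈ y₂, so the jump forms here.

y₂ = 4.28 m; the jump forms here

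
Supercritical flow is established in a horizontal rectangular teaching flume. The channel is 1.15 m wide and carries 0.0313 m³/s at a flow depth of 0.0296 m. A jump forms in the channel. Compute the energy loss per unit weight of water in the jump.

ΔE = 0.00338 m

q = Q/b = 0.0313/1.15 = 0.0272 m²/s; V₁ = q/y₁ = 0.920 m/s. Fr₁ = V₁/√(g·y₁) = 1.71.
From the momentum equation for a rectangular channel, y₂/y₁ = ½[√(1 + 8Fr₁²) − 1] = ½[√24.29 − 1] = 1.96.
y₂ = 1.96 × 0.0296 = 0.0581 m.
V₂ = q/y₂ = 0.0272/0.0581 = 0.468 m/s. E₁ = y₁ + V₁²/2g = 0.0727 m; E₂ = y₂ + V₂²/2g = 0.0693 m. ΔE = E₁ − E₂ = 0.00338 m.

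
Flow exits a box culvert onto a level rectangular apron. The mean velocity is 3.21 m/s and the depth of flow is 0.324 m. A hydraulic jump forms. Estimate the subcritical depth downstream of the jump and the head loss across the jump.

y₂ = 0.679 m; ΔE = 0.0508 m

Fr₁ = V₁/√(g·y₁) = 3.21/√(9.81×0.324) = 1.80.
From the momentum equation for a rectangular channel, y₂/y₁ = ½[√(1 + 8Fr₁²) − 1] = ½[√26.93 − 1] = 2.09.
y₂ = 2.09 × 0.324 = 0.679 m.
Head loss: ΔE = (y₂ − y₁)³/(4y₁y₂) = (0.679 − 0.324)³/(4×0.324×0.679) = 0.0446/0.880 = 0.0508 m.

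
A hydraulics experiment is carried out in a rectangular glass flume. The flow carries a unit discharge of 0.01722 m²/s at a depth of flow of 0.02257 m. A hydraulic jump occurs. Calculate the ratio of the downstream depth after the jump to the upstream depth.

y₂/y₁ = 1.847

V₁ = q/y₁ = 0.01722/0.02257 = 0.7630 m/s. Fr₁ = V₁/√(g·y₁) = 0.7630/√(9.81×0.02257) = 1.621.
Sequent-depth ratio: y₂/y₁ = ½[√(1 + 8Fr₁²) − 1] = ½[√22.033 − 1] = 1.847.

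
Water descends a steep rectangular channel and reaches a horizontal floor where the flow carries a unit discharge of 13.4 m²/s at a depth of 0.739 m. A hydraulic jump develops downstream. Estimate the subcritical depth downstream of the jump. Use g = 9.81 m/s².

V₁ = q/y₁ = 13.4/0.739 = 18.1 m/s. Fr₁ = V₁/√(g·y₁) = 18.1/√(9.81×0.739) = 6.73.
Conjugate-depth relation: y₂/y₁ = ½[√(1 + 8Fr₁²) − 1] = ½[√363.8 − 1] = 9.04.
y₂ = 9.04 × 0.739 = 6.68 m.

y₂ = 6.68 m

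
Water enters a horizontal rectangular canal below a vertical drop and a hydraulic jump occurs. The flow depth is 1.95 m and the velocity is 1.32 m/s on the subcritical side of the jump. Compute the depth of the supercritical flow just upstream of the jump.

Fr₂ = V₂/√(g·y₂) = 1.32/√(9.81×1.95) = 0.302.
Since the conjugate-depth ratio holds either way, y₁/y₂ = ½[√(1 + 8Fr₂²) − 1] = ½[√1.729 − 1] = 0.157.
y₁ = 0.157 × 1.95 = 0.307 m.

y₁ = 0.307 m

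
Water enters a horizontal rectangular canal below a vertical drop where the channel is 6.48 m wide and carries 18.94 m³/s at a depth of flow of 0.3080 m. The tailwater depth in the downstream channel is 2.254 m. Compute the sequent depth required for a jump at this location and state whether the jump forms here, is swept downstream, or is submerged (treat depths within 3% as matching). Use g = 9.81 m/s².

y₂ = 2.229 m; the jump forms here

q = Q/b = 18.94/6.48 = 2.923 m²/s; V₁ = q/y₁ = 9.490 m/s. Fr₁ = V₁/√(g·y₁) = 5.459.
By Bélanger, y₂/y₁ = ½[√(1 + 8Fr₁²) − 1] = ½[√239.44 − 1] = 7.237.
y₂ = 7.237 × 0.3080 = 2.229 m.
Tailwater y_tw = 2.254 m: y_tw ≈ y₂, so the jump forms here.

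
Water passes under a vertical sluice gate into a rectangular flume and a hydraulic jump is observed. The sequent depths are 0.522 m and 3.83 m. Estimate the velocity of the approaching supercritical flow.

V₁ = 12.5 m/s

For a rectangular channel the momentum equation gives q² = ½·g·y₁·y₂·(y₁ + y₂) = ½×9.81×0.522×3.83×4.35 = 42.7.
q = √42.7 = 6.53 m²/s.
V₁ = q/y₁ = 6.53/0.522 = 12.5 m/s.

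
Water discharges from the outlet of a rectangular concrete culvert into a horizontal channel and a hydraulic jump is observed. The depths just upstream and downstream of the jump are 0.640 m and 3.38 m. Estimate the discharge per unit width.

q = 6.53 m²/s

For a rectangular channel the momentum equation gives q² = ½·g·y₁·y₂·(y₁ + y₂) = ½×9.81×0.640×3.38×4.02 = 42.7.
q = √42.7 = 6.53 m²/s.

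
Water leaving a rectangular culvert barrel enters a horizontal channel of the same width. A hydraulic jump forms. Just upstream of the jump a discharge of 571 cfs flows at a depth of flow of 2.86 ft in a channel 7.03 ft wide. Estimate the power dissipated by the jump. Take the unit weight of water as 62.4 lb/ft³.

q = Q/b = 571/7.03 = 81.2 ft²/s; V₁ = q/y₁ = 28.4 ft/s. Fr₁ = V₁/√(g·y₁) = 2.96.
Conjugate-depth relation: y₂/y₁ = ½[√(1 + 8Fr₁²) − 1] = ½[√71.06 − 1] = 3.71.
y₂ = 3.71 × 2.86 = 10.6 ft.
V₂ = q/y₂ = 81.2/10.6 = 7.64 ft/s. E₁ = y₁ + V₁²/2g = 15.4 ft; E₂ = y₂ + V₂²/2g = 11.5 ft. ΔE = E₁ − E₂ = 3.85 ft.
P = γ·Q·ΔE/550 = 62.4 × 571 × 3.85 / 550 = 250 hp.

P = 250 hp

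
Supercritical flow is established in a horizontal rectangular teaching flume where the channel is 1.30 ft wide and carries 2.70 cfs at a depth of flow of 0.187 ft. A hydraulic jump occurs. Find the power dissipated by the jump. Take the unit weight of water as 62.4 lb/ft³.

P = 0.288 hp

q = Q/b = 2.70/1.30 = 2.08 ft²/s; V₁ = q/y₁ = 11.1 ft/s. Fr₁ = V₁/√(g·y₁) = 4.53.
Bélanger equation: y₂/y₁ = ½[√(1 + 8Fr₁²) − 1] = ½[√164.9 − 1] = 5.92.
y₂ = 5.92 × 0.187 = 1.11 ft.
Head loss: ΔE = (y₂ − y₁)³/(4y₁y₂) = (1.11 − 0.187)³/(4×0.187×1.11) = 0.779/0.828 = 0.941 ft.
P = γ·Q·ΔE/550 = 62.4 × 2.70 × 0.941 / 550 = 0.288 hp.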